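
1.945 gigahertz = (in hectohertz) 1 gigahertz = 1e+09 Hz, so 1.945 gigahertz = 1.945 * 1e+09 = 1.945e+09 Hz. 1 hectohertz = 100 Hz, so 1.945e+09 Hz = 1.945e+09 / 100 = 19450000 hectohertz ≈ 1.945e+07 hectohertz (4 s.f.). Final answer: 1.945e+07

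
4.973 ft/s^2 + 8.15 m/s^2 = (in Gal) 966.6. Check: 1 ft/s^2 = 0.3048 m/s^2, so 4.973 ft/s^2 = 4.973 * 0.3048 = 1.5157704 m/s^2. 8.15 m/s^2 is already in m/s^2. Sum: 1.5157704 + 8.15 = 9.6657704 m/s^2. 1 Gal = 0.01 m/s^2, so 9.6657704 m/s^2 = 9.6657704 / 0.01 = 966.57704 Gal ≈ 966.6 Gal (4 s.f.).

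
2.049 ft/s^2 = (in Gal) 62.45. Check: 1 ft/s^2 = 0.3048 m/s^2, so 2.049 ft/s^2 = 2.049 * 0.3048 = 0.6245352 m/s^2. 1 Gal = 0.01 m/s^2, so 0.6245352 m/s^2 = 0.6245352 / 0.01 = 62.45352 Gal ≈ 62.45 Gal (4 s.f.).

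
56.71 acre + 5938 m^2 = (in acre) 1 acre = 4046.8564 m^2, so 56.71 acre = 56.71 * 4046.8564 = 229497.23 m^2. 5938 m^2 is already in m^2. Sum: 229497.23 + 5938 = 235435.23 m^2. 1 acre = 4046.8564 m^2, so 235435.23 m^2 = 235435.23 / 4046.8564 = 58.177312 acre ≈ 58.18 acre (4 s.f.). Final answer: 58.18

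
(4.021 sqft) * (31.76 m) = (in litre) 1 sqft = 0.09290304 m^2, so 4.021 sqft = 4.021 * 0.09290304 = 0.37356312 m^2. 31.76 m is already in m. Combine: 0.37356312 m^2 * 31.76 m = 11.864365 m^3. 1 litre = 0.001 m^3, so 11.864365 m^3 = 11.864365 / 0.001 = 11864.365 litre ≈ 1.186e+04 litre (4 s.f.). Final answer: 1.186e+04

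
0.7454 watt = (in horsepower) 0.0009996. Check: 0.7454 watt = 0.7454 W. 1 horsepower = 745.69987 W, so 0.7454 W = 0.7454 / 745.69987 = 0.00099959787 horsepower ≈ 0.0009996 horsepower (4 s.f.).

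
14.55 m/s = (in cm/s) 1 cm/s = 0.01 m/s, so 14.55 m/s = 14.55 / 0.01 = 1455 cm/s. Final answer: 1455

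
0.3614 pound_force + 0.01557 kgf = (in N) 1 pound_force = 4.4482216 N, so 0.3614 pound_force = 0.3614 * 4.4482216 = 1.6075873 N. 1 kgf = 9.80665 N, so 0.01557 kgf = 0.01557 * 9.80665 = 0.15268954 N. Sum: 1.6075873 + 0.15268954 = 1.7602768 N. Result: 1.7602768 N ≈ 1.76 N (4 s.f.). Final answer: 1.76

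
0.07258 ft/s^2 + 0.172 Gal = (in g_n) 0.002431. Check: 1 ft/s^2 = 0.3048 m/s^2, so 0.07258 ft/s^2 = 0.07258 * 0.3048 = 0.022122384 m/s^2. 1 Gal = 0.01 m/s^2, so 0.172 Gal = 0.172 * 0.01 = 0.00172 m/s^2. Sum: 0.022122384 + 0.00172 = 0.023842384 m/s^2. 1 g_n = 9.80665 m/s^2, so 0.023842384 m/s^2 = 0.023842384 / 9.80665 = 0.0024312466 g_n ≈ 0.002431 g_n (4 s.f.).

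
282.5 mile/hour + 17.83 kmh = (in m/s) 131.2. Check: 1 mile/hour = 0.44704 m/s, so 282.5 mile/hour = 282.5 * 0.44704 = 126.2888 m/s. 1 kmh = 0.27777778 m/s, so 17.83 kmh = 17.83 * 0.27777778 = 4.9527778 m/s. Sum: 126.2888 + 4.9527778 = 131.24158 m/s. Result: 131.24158 m/s ≈ 131.2 m/s (4 s.f.).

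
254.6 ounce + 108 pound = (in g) 5.621e+04. Check: 1 ounce = 0.028349523 kg, so 254.6 ounce = 254.6 * 0.028349523 = 7.2177886 kg. 1 pound = 0.45359237 kg, so 108 pound = 108 * 0.45359237 = 48.987976 kg. Sum: 7.2177886 + 48.987976 = 56.205765 kg. 1 g = 0.001 kg, so 56.205765 kg = 56.205765 / 0.001 = 56205.765 g ≈ 5.621e+04 g (4 s.f.).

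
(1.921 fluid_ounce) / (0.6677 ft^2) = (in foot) 1 fluid_ounce = 2.957353e-05 m^3, so 1.921 fluid_ounce = 1.921 * 2.957353e-05 = 5.681075e-05 m^3. 1 ft^2 = 0.09290304 m^2, so 0.6677 ft^2 = 0.6677 * 0.09290304 = 0.06203136 m^2. Combine: 5.681075e-05 m^3 / 0.06203136 m^2 = 0.00091583919 m. 1 foot = 0.3048 m, so 0.00091583919 m = 0.00091583919 / 0.3048 = 0.0030047218 foot ≈ 0.003005 foot (4 s.f.). Final answer: 0.003005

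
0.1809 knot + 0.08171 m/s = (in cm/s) 17.48. Check: 1 knot = 0.51444444 m/s, so 0.1809 knot = 0.1809 * 0.51444444 = 0.093063 m/s. 0.08171 m/s is already in m/s. Sum: 0.093063 + 0.08171 = 0.174773 m/s. 1 cm/s = 0.01 m/s, so 0.174773 m/s = 0.174773 / 0.01 = 17.4773 cm/s ≈ 17.48 cm/s (4 s.f.).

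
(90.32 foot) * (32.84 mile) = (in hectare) 145.5. Check: 1 foot = 0.3048 m, so 90.32 foot = 90.32 * 0.3048 = 27.529536 m. 1 mile = 1609.344 m, so 32.84 mile = 32.84 * 1609.344 = 52850.857 m. Combine: 27.529536 m * 52850.857 m = 1454959.6 m^2. 1 hectare = 10000 m^2, so 1454959.6 m^2 = 1454959.6 / 10000 = 145.49596 hectare ≈ 145.5 hectare (4 s.f.).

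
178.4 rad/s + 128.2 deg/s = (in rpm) 1725. Check: 178.4 rad/s is already in rad/s. 1 deg/s = 0.017453293 rad/s, so 128.2 deg/s = 128.2 * 0.017453293 = 2.2375121 rad/s. Sum: 178.4 + 2.2375121 = 180.63751 rad/s. 1 rpm = 0.10471976 rad/s, so 180.63751 rad/s = 180.63751 / 0.10471976 = 1724.9612 rpm ≈ 1725 rpm (4 s.f.).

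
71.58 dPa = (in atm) 1 dPa = 0.1 Pa, so 71.58 dPa = 71.58 * 0.1 = 7.158 Pa. 1 atm = 101325 Pa, so 7.158 Pa = 7.158 / 101325 = 7.0643967e-05 atm ≈ 7.064e-05 atm (4 s.f.). Final answer: 7.064e-05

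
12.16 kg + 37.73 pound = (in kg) 29.27. Check: 12.16 kg is already in kg. 1 pound = 0.45359237 kg, so 37.73 pound = 37.73 * 0.45359237 = 17.11404 kg. Sum: 12.16 + 17.11404 = 29.27404 kg. Result: 29.27404 kg ≈ 29.27 kg (4 s.f.).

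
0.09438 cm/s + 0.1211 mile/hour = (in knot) 1 cm/s = 0.01 m/s, so 0.09438 cm/s = 0.09438 * 0.01 = 0.0009438 m/s. 1 mile/hour = 0.44704 m/s, so 0.1211 mile/hour = 0.1211 * 0.44704 = 0.054136544 m/s. Sum: 0.0009438 + 0.054136544 = 0.055080344 m/s. 1 knot = 0.51444444 m/s, so 0.055080344 m/s = 0.055080344 / 0.51444444 = 0.10706762 knot ≈ 0.1071 knot (4 s.f.). Final answer: 0.1071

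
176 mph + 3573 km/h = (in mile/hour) 2396. Check: 1 mph = 0.44704 m/s, so 176 mph = 176 * 0.44704 = 78.67904 m/s. 1 km/h = 0.27777778 m/s, so 3573 km/h = 3573 * 0.27777778 = 992.5 m/s. Sum: 78.67904 + 992.5 = 1071.179 m/s. 1 mile/hour = 0.44704 m/s, so 1071.179 m/s = 1071.179 / 0.44704 = 2396.1593 mile/hour ≈ 2396 mile/hour (4 s.f.).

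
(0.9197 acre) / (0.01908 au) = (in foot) 4.278e-06. Check: 1 acre = 4046.8564 m^2, so 0.9197 acre = 0.9197 * 4046.8564 = 3721.8939 m^2. 1 au = 1.4959787e+11 m, so 0.01908 au = 0.01908 * 1.4959787e+11 = 2.8543274e+09 m. Combine: 3721.8939 m^2 / 2.8543274e+09 m = 1.3039478e-06 m. 1 foot = 0.3048 m, so 1.3039478e-06 m = 1.3039478e-06 / 0.3048 = 4.2780439e-06 foot ≈ 4.278e-06 foot (4 s.f.).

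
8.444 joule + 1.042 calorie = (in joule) 12.8. Check: 8.444 joule = 8.444 J. 1 calorie = 4.184 J, so 1.042 calorie = 1.042 * 4.184 = 4.359728 J. Sum: 8.444 + 4.359728 = 12.803728 J. 12.803728 J = 12.803728 joule ≈ 12.8 joule (4 s.f.).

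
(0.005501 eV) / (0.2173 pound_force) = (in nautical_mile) 1 eV = 1.6021766e-19 J, so 0.005501 eV = 0.005501 * 1.6021766e-19 = 8.8135737e-22 J. 1 pound_force = 4.4482216 N, so 0.2173 pound_force = 0.2173 * 4.4482216 = 0.96659856 N. Combine: 8.8135737e-22 J / 0.96659856 N = 9.1181324e-22 m. 1 nautical_mile = 1852 m, so 9.1181324e-22 m = 9.1181324e-22 / 1852 = 4.9233976e-25 nautical_mile ≈ 4.923e-25 nautical_mile (4 s.f.). Final answer: 4.923e-25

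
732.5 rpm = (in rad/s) 1 rpm = 0.10471976 rad/s, so 732.5 rpm = 732.5 * 0.10471976 = 76.707221 rad/s. Result: 76.707221 rad/s ≈ 76.71 rad/s (4 s.f.). Final answer: 76.71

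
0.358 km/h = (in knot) 1 km/h = 0.27777778 m/s, so 0.358 km/h = 0.358 * 0.27777778 = 0.099444444 m/s. 1 knot = 0.51444444 m/s, so 0.099444444 m/s = 0.099444444 / 0.51444444 = 0.19330454 knot ≈ 0.1933 knot (4 s.f.). Final answer: 0.1933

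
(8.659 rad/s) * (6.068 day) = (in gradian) 2.89e+08. Check: 8.659 rad/s is already in rad/s. 1 day = 86400 s, so 6.068 day = 6.068 * 86400 = 524275.2 s. Combine: 8.659 rad/s * 524275.2 s = 4539699 rad. 1 gradian = 0.015707963 rad, so 4539699 rad = 4539699 / 0.015707963 = 2.8900621e+08 gradian ≈ 2.89e+08 gradian (4 s.f.).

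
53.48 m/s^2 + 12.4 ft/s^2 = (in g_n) 5.839. Check: 53.48 m/s^2 is already in m/s^2. 1 ft/s^2 = 0.3048 m/s^2, so 12.4 ft/s^2 = 12.4 * 0.3048 = 3.77952 m/s^2. Sum: 53.48 + 3.77952 = 57.25952 m/s^2. 1 g_n = 9.80665 m/s^2, so 57.25952 m/s^2 = 57.25952 / 9.80665 = 5.8388461 g_n ≈ 5.839 g_n (4 s.f.).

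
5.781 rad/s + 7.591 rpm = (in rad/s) 5.781 rad/s is already in rad/s. 1 rpm = 0.10471976 rad/s, so 7.591 rpm = 7.591 * 0.10471976 = 0.79492766 rad/s. Sum: 5.781 + 0.79492766 = 6.5759277 rad/s. Result: 6.5759277 rad/s ≈ 6.576 rad/s (4 s.f.). Final answer: 6.576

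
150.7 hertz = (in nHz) 1.507e+11. Check: 150.7 hertz = 150.7 Hz. 1 nHz = 1e-09 Hz, so 150.7 Hz = 150.7 / 1e-09 = 1.507e+11 nHz.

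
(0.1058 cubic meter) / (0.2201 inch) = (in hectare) 0.001892. Check: 0.1058 cubic meter = 0.1058 m^3. 1 inch = 0.0254 m, so 0.2201 inch = 0.2201 * 0.0254 = 0.00559054 m. Combine: 0.1058 m^3 / 0.00559054 m = 18.924827 m^2. 1 hectare = 10000 m^2, so 18.924827 m^2 = 18.924827 / 10000 = 0.0018924827 hectare ≈ 0.001892 hectare (4 s.f.).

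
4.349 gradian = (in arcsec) 1 gradian = 0.015707963 rad, so 4.349 gradian = 4.349 * 0.015707963 = 0.068313932 rad. 1 arcsec = 4.8481368e-06 rad, so 0.068313932 rad = 0.068313932 / 4.8481368e-06 = 14090.76 arcsec ≈ 1.409e+04 arcsec (4 s.f.). Final answer: 1.409e+04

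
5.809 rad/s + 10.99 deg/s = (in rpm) 5.809 rad/s is already in rad/s. 1 deg/s = 0.017453293 rad/s, so 10.99 deg/s = 10.99 * 0.017453293 = 0.19181168 rad/s. Sum: 5.809 + 0.19181168 = 6.0008117 rad/s. 1 rpm = 0.10471976 rad/s, so 6.0008117 rad/s = 6.0008117 / 0.10471976 = 57.303531 rpm ≈ 57.3 rpm (4 s.f.). Final answer: 57.3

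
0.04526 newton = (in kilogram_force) 0.004615. Check: 0.04526 newton = 0.04526 N. 1 kilogram_force = 9.80665 N, so 0.04526 N = 0.04526 / 9.80665 = 0.0046152356 kilogram_force ≈ 0.004615 kilogram_force (4 s.f.).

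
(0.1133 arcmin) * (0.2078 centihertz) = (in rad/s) 1 arcmin = 0.00029088821 rad, so 0.1133 arcmin = 0.1133 * 0.00029088821 = 3.2957634e-05 rad. 1 centihertz = 0.01 Hz, so 0.2078 centihertz = 0.2078 * 0.01 = 0.002078 Hz. Combine: 3.2957634e-05 rad * 0.002078 Hz = 6.8485964e-08 rad/s. Result: 6.8485964e-08 rad/s ≈ 6.849e-08 rad/s (4 s.f.). Final answer: 6.849e-08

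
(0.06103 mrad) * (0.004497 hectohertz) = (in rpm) 1 mrad = 0.001 rad, so 0.06103 mrad = 0.06103 * 0.001 = 6.103e-05 rad. 1 hectohertz = 100 Hz, so 0.004497 hectohertz = 0.004497 * 100 = 0.4497 Hz. Combine: 6.103e-05 rad * 0.4497 Hz = 2.7445191e-05 rad/s. 1 rpm = 0.10471976 rad/s, so 2.7445191e-05 rad/s = 2.7445191e-05 / 0.10471976 = 0.00026208227 rpm ≈ 0.0002621 rpm (4 s.f.). Final answer: 0.0002621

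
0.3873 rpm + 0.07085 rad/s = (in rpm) 1.064. Check: 1 rpm = 0.10471976 rad/s, so 0.3873 rpm = 0.3873 * 0.10471976 = 0.040557961 rad/s. 0.07085 rad/s is already in rad/s. Sum: 0.040557961 + 0.07085 = 0.11140796 rad/s. 1 rpm = 0.10471976 rad/s, so 0.11140796 rad/s = 0.11140796 / 0.10471976 = 1.0638677 rpm ≈ 1.064 rpm (4 s.f.).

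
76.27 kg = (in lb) 1 lb = 0.45359237 kg, so 76.27 kg = 76.27 / 0.45359237 = 168.14657 lb ≈ 168.1 lb (4 s.f.). Final answer: 168.1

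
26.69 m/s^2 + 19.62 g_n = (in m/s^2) 26.69 m/s^2 is already in m/s^2. 1 g_n = 9.80665 m/s^2, so 19.62 g_n = 19.62 * 9.80665 = 192.40647 m/s^2. Sum: 26.69 + 192.40647 = 219.09647 m/s^2. Result: 219.09647 m/s^2 ≈ 219.1 m/s^2 (4 s.f.). Final answer: 219.1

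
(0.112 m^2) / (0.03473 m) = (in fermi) 0.112 m^2 is already in m^2. 0.03473 m is already in m. Combine: 0.112 m^2 / 0.03473 m = 3.2248776 m. 1 fermi = 1e-15 m, so 3.2248776 m = 3.2248776 / 1e-15 = 3.2248776e+15 fermi ≈ 3.225e+15 fermi (4 s.f.). Final answer: 3.225e+15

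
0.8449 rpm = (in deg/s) 5.069. Check: 1 rpm = 0.10471976 rad/s, so 0.8449 rpm = 0.8449 * 0.10471976 = 0.088477721 rad/s. 1 deg/s = 0.017453293 rad/s, so 0.088477721 rad/s = 0.088477721 / 0.017453293 = 5.0694 deg/s ≈ 5.069 deg/s (4 s.f.).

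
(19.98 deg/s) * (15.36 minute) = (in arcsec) 1 deg/s = 0.017453293 rad/s, so 19.98 deg/s = 19.98 * 0.017453293 = 0.34871678 rad/s. 1 minute = 60 s, so 15.36 minute = 15.36 * 60 = 921.6 s. Combine: 0.34871678 rad/s * 921.6 s = 321.37739 rad. 1 arcsec = 4.8481368e-06 rad, so 321.37739 rad = 321.37739 / 4.8481368e-06 = 66288845 arcsec ≈ 6.629e+07 arcsec (4 s.f.). Final answer: 6.629e+07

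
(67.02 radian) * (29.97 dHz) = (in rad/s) 200.9. Check: 67.02 radian = 67.02 rad. 1 dHz = 0.1 Hz, so 29.97 dHz = 29.97 * 0.1 = 2.997 Hz. Combine: 67.02 rad * 2.997 Hz = 200.85894 rad/s. Result: 200.85894 rad/s ≈ 200.9 rad/s (4 s.f.).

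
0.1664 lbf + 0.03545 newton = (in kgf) 1 lbf = 4.4482216 N, so 0.1664 lbf = 0.1664 * 4.4482216 = 0.74018408 N. 0.03545 newton = 0.03545 N. Sum: 0.74018408 + 0.03545 = 0.77563408 N. 1 kgf = 9.80665 N, so 0.77563408 N = 0.77563408 / 9.80665 = 0.079092664 kgf ≈ 0.07909 kgf (4 s.f.). Final answer: 0.07909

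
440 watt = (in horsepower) 440 watt = 440 W. 1 horsepower = 745.69987 W, so 440 W = 440 / 745.69987 = 0.59004972 horsepower ≈ 0.59 horsepower (4 s.f.). Final answer: 0.59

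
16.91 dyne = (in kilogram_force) 1.724e-05. Check: 1 dyne = 1e-05 N, so 16.91 dyne = 16.91 * 1e-05 = 0.0001691 N. 1 kilogram_force = 9.80665 N, so 0.0001691 N = 0.0001691 / 9.80665 = 1.7243401e-05 kilogram_force ≈ 1.724e-05 kilogram_force (4 s.f.).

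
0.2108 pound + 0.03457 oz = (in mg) 1 pound = 0.45359237 kg, so 0.2108 pound = 0.2108 * 0.45359237 = 0.095617272 kg. 1 oz = 0.028349523 kg, so 0.03457 oz = 0.03457 * 0.028349523 = 0.00098004301 kg. Sum: 0.095617272 + 0.00098004301 = 0.096597315 kg. 1 mg = 1e-06 kg, so 0.096597315 kg = 0.096597315 / 1e-06 = 96597.315 mg ≈ 9.66e+04 mg (4 s.f.). Final answer: 9.66e+04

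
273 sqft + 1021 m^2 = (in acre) 0.2586. Check: 1 sqft = 0.09290304 m^2, so 273 sqft = 273 * 0.09290304 = 25.36253 m^2. 1021 m^2 is already in m^2. Sum: 25.36253 + 1021 = 1046.3625 m^2. 1 acre = 4046.8564 m^2, so 1046.3625 m^2 = 1046.3625 / 4046.8564 = 0.25856181 acre ≈ 0.2586 acre (4 s.f.).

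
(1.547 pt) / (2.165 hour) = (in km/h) 2.521e-07. Check: 1 pt = 0.00035277778 m, so 1.547 pt = 1.547 * 0.00035277778 = 0.00054574722 m. 1 hour = 3600 s, so 2.165 hour = 2.165 * 3600 = 7794 s. Combine: 0.00054574722 m / 7794 s = 7.0021455e-08 m/s. 1 km/h = 0.27777778 m/s, so 7.0021455e-08 m/s = 7.0021455e-08 / 0.27777778 = 2.5207724e-07 km/h ≈ 2.521e-07 km/h (4 s.f.).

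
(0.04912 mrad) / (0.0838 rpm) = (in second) 0.005597. Check: 1 mrad = 0.001 rad, so 0.04912 mrad = 0.04912 * 0.001 = 4.912e-05 rad. 1 rpm = 0.10471976 rad/s, so 0.0838 rpm = 0.0838 * 0.10471976 = 0.0087755155 rad/s. Combine: 4.912e-05 rad / 0.0087755155 rad/s = 0.005597392 s. 0.005597392 s = 0.005597392 second ≈ 0.005597 second (4 s.f.).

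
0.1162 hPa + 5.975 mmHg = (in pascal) 1 hPa = 100 Pa, so 0.1162 hPa = 0.1162 * 100 = 11.62 Pa. 1 mmHg = 133.32237 Pa, so 5.975 mmHg = 5.975 * 133.32237 = 796.60115 Pa. Sum: 11.62 + 796.60115 = 808.22115 Pa. 808.22115 Pa = 808.22115 pascal ≈ 808.2 pascal (4 s.f.). Final answer: 808.2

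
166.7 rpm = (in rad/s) 17.46. Check: 1 rpm = 0.10471976 rad/s, so 166.7 rpm = 166.7 * 0.10471976 = 17.456783 rad/s. Result: 17.456783 rad/s ≈ 17.46 rad/s (4 s.f.).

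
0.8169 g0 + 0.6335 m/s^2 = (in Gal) 1 g0 = 9.80665 m/s^2, so 0.8169 g0 = 0.8169 * 9.80665 = 8.0110524 m/s^2. 0.6335 m/s^2 is already in m/s^2. Sum: 8.0110524 + 0.6335 = 8.6445524 m/s^2. 1 Gal = 0.01 m/s^2, so 8.6445524 m/s^2 = 8.6445524 / 0.01 = 864.45524 Gal ≈ 864.5 Gal (4 s.f.). Final answer: 864.5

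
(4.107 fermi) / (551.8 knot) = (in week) 2.392e-23. Check: 1 fermi = 1e-15 m, so 4.107 fermi = 4.107 * 1e-15 = 4.107e-15 m. 1 knot = 0.51444444 m/s, so 551.8 knot = 551.8 * 0.51444444 = 283.87044 m/s. Combine: 4.107e-15 m / 283.87044 m/s = 1.4467868e-17 s. 1 week = 604800 s, so 1.4467868e-17 s = 1.4467868e-17 / 604800 = 2.3921739e-23 week ≈ 2.392e-23 week (4 s.f.).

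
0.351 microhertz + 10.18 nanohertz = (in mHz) 1 microhertz = 1e-06 Hz, so 0.351 microhertz = 0.351 * 1e-06 = 3.51e-07 Hz. 1 nanohertz = 1e-09 Hz, so 10.18 nanohertz = 10.18 * 1e-09 = 1.018e-08 Hz. Sum: 3.51e-07 + 1.018e-08 = 3.6118e-07 Hz. 1 mHz = 0.001 Hz, so 3.6118e-07 Hz = 3.6118e-07 / 0.001 = 0.00036118 mHz ≈ 0.0003612 mHz (4 s.f.). Final answer: 0.0003612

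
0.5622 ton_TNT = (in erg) 2.352e+16. Check: 1 ton_TNT = 4.184e+09 J, so 0.5622 ton_TNT = 0.5622 * 4.184e+09 = 2.3522448e+09 J. 1 erg = 1e-07 J, so 2.3522448e+09 J = 2.3522448e+09 / 1e-07 = 2.3522448e+16 erg ≈ 2.352e+16 erg (4 s.f.).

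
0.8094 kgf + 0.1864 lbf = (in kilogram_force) 0.8939. Check: 1 kgf = 9.80665 N, so 0.8094 kgf = 0.8094 * 9.80665 = 7.9375025 N. 1 lbf = 4.4482216 N, so 0.1864 lbf = 0.1864 * 4.4482216 = 0.82914851 N. Sum: 7.9375025 + 0.82914851 = 8.766651 N. 1 kilogram_force = 9.80665 N, so 8.766651 N = 8.766651 / 9.80665 = 0.89394962 kilogram_force ≈ 0.8939 kilogram_force (4 s.f.).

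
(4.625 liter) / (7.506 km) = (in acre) 1 liter = 0.001 m^3, so 4.625 liter = 4.625 * 0.001 = 0.004625 m^3. 1 km = 1000 m, so 7.506 km = 7.506 * 1000 = 7506 m. Combine: 0.004625 m^3 / 7506 m = 6.1617373e-07 m^2. 1 acre = 4046.8564 m^2, so 6.1617373e-07 m^2 = 6.1617373e-07 / 4046.8564 = 1.5225984e-10 acre ≈ 1.523e-10 acre (4 s.f.). Final answer: 1.523e-10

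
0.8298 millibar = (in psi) 0.01204. Check: 1 millibar = 100 Pa, so 0.8298 millibar = 0.8298 * 100 = 82.98 Pa. 1 psi = 6894.7573 Pa, so 82.98 Pa = 82.98 / 6894.7573 = 0.012035231 psi ≈ 0.01204 psi (4 s.f.).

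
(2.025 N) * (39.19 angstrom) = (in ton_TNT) 1.897e-18. Check: 2.025 N is already in N. 1 angstrom = 1e-10 m, so 39.19 angstrom = 39.19 * 1e-10 = 3.919e-09 m. Combine: 2.025 N * 3.919e-09 m = 7.935975e-09 J. 1 ton_TNT = 4.184e+09 J, so 7.935975e-09 J = 7.935975e-09 / 4.184e+09 = 1.8967435e-18 ton_TNT ≈ 1.897e-18 ton_TNT (4 s.f.).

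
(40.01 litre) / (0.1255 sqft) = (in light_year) 1 litre = 0.001 m^3, so 40.01 litre = 40.01 * 0.001 = 0.04001 m^3. 1 sqft = 0.09290304 m^2, so 0.1255 sqft = 0.1255 * 0.09290304 = 0.011659332 m^2. Combine: 0.04001 m^3 / 0.011659332 m^2 = 3.4315861 m. 1 light_year = 9.4607305e+15 m, so 3.4315861 m = 3.4315861 / 9.4607305e+15 = 3.6271894e-16 light_year ≈ 3.627e-16 light_year (4 s.f.). Final answer: 3.627e-16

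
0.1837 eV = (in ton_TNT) 7.034e-30. Check: 1 eV = 1.6021766e-19 J, so 0.1837 eV = 0.1837 * 1.6021766e-19 = 2.9431985e-20 J. 1 ton_TNT = 4.184e+09 J, so 2.9431985e-20 J = 2.9431985e-20 / 4.184e+09 = 7.0344132e-30 ton_TNT ≈ 7.034e-30 ton_TNT (4 s.f.).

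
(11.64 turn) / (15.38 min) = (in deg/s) 1 turn = 6.2831853 rad, so 11.64 turn = 11.64 * 6.2831853 = 73.136277 rad. 1 min = 60 s, so 15.38 min = 15.38 * 60 = 922.8 s. Combine: 73.136277 rad / 922.8 s = 0.079254743 rad/s. 1 deg/s = 0.017453293 rad/s, so 0.079254743 rad/s = 0.079254743 / 0.017453293 = 4.5409623 deg/s ≈ 4.541 deg/s (4 s.f.). Final answer: 4.541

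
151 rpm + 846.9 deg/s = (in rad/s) 30.59. Check: 1 rpm = 0.10471976 rad/s, so 151 rpm = 151 * 0.10471976 = 15.812683 rad/s. 1 deg/s = 0.017453293 rad/s, so 846.9 deg/s = 846.9 * 0.017453293 = 14.781193 rad/s. Sum: 15.812683 + 14.781193 = 30.593876 rad/s. Result: 30.593876 rad/s ≈ 30.59 rad/s (4 s.f.).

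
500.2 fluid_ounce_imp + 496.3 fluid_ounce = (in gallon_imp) 6.355. Check: 1 fluid_ounce_imp = 2.8413063e-05 m^3, so 500.2 fluid_ounce_imp = 500.2 * 2.8413063e-05 = 0.014212214 m^3. 1 fluid_ounce = 2.957353e-05 m^3, so 496.3 fluid_ounce = 496.3 * 2.957353e-05 = 0.014677343 m^3. Sum: 0.014212214 + 0.014677343 = 0.028889557 m^3. 1 gallon_imp = 0.00454609 m^3, so 0.028889557 m^3 = 0.028889557 / 0.00454609 = 6.354814 gallon_imp ≈ 6.355 gallon_imp (4 s.f.).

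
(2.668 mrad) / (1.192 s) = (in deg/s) 0.1282. Check: 1 mrad = 0.001 rad, so 2.668 mrad = 2.668 * 0.001 = 0.002668 rad. 1.192 s is already in s. Combine: 0.002668 rad / 1.192 s = 0.002238255 rad/s. 1 deg/s = 0.017453293 rad/s, so 0.002238255 rad/s = 0.002238255 / 0.017453293 = 0.12824257 deg/s ≈ 0.1282 deg/s (4 s.f.).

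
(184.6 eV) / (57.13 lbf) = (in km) 1.164e-22. Check: 1 eV = 1.6021766e-19 J, so 184.6 eV = 184.6 * 1.6021766e-19 = 2.9576181e-17 J. 1 lbf = 4.4482216 N, so 57.13 lbf = 57.13 * 4.4482216 = 254.1269 N. Combine: 2.9576181e-17 J / 254.1269 N = 1.1638351e-19 m. 1 km = 1000 m, so 1.1638351e-19 m = 1.1638351e-19 / 1000 = 1.1638351e-22 km ≈ 1.164e-22 km (4 s.f.).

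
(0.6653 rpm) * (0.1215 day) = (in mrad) 1 rpm = 0.10471976 rad/s, so 0.6653 rpm = 0.6653 * 0.10471976 = 0.069670053 rad/s. 1 day = 86400 s, so 0.1215 day = 0.1215 * 86400 = 10497.6 s. Combine: 0.069670053 rad/s * 10497.6 s = 731.36835 rad. 1 mrad = 0.001 rad, so 731.36835 rad = 731.36835 / 0.001 = 731368.35 mrad ≈ 7.314e+05 mrad (4 s.f.). Final answer: 7.314e+05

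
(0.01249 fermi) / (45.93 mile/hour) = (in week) 1 fermi = 1e-15 m, so 0.01249 fermi = 0.01249 * 1e-15 = 1.249e-17 m. 1 mile/hour = 0.44704 m/s, so 45.93 mile/hour = 45.93 * 0.44704 = 20.532547 m/s. Combine: 1.249e-17 m / 20.532547 m/s = 6.0830251e-19 s. 1 week = 604800 s, so 6.0830251e-19 s = 6.0830251e-19 / 604800 = 1.0057912e-24 week ≈ 1.006e-24 week (4 s.f.). Final answer: 1.006e-24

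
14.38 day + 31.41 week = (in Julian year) 1 day = 86400 s, so 14.38 day = 14.38 * 86400 = 1242432 s. 1 week = 604800 s, so 31.41 week = 31.41 * 604800 = 18996768 s. Sum: 1242432 + 18996768 = 20239200 s. 1 Julian year = 31557600 s, so 20239200 s = 20239200 / 31557600 = 0.64134155 Julian year ≈ 0.6413 Julian year (4 s.f.). Final answer: 0.6413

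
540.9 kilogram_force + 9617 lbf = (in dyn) 4.808e+09. Check: 1 kilogram_force = 9.80665 N, so 540.9 kilogram_force = 540.9 * 9.80665 = 5304.417 N. 1 lbf = 4.4482216 N, so 9617 lbf = 9617 * 4.4482216 = 42778.547 N. Sum: 5304.417 + 42778.547 = 48082.964 N. 1 dyn = 1e-05 N, so 48082.964 N = 48082.964 / 1e-05 = 4.8082964e+09 dyn ≈ 4.808e+09 dyn (4 s.f.).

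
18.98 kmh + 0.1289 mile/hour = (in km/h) 19.19. Check: 1 kmh = 0.27777778 m/s, so 18.98 kmh = 18.98 * 0.27777778 = 5.2722222 m/s. 1 mile/hour = 0.44704 m/s, so 0.1289 mile/hour = 0.1289 * 0.44704 = 0.057623456 m/s. Sum: 5.2722222 + 0.057623456 = 5.3298457 m/s. 1 km/h = 0.27777778 m/s, so 5.3298457 m/s = 5.3298457 / 0.27777778 = 19.187444 km/h ≈ 19.19 km/h (4 s.f.).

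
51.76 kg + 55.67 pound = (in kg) 51.76 kg is already in kg. 1 pound = 0.45359237 kg, so 55.67 pound = 55.67 * 0.45359237 = 25.251487 kg. Sum: 51.76 + 25.251487 = 77.011487 kg. Result: 77.011487 kg ≈ 77.01 kg (4 s.f.). Final answer: 77.01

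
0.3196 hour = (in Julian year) 3.646e-05. Check: 1 hour = 3600 s, so 0.3196 hour = 0.3196 * 3600 = 1150.56 s. 1 Julian year = 31557600 s, so 1150.56 s = 1150.56 / 31557600 = 3.6459046e-05 Julian year ≈ 3.646e-05 Julian year (4 s.f.).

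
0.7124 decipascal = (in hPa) 0.0007124. Check: 1 decipascal = 0.1 Pa, so 0.7124 decipascal = 0.7124 * 0.1 = 0.07124 Pa. 1 hPa = 100 Pa, so 0.07124 Pa = 0.07124 / 100 = 0.0007124 hPa.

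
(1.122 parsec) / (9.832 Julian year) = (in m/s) 1.116e+08. Check: 1 parsec = 3.0856776e+16 m, so 1.122 parsec = 1.122 * 3.0856776e+16 = 3.4621302e+16 m. 1 Julian year = 31557600 s, so 9.832 Julian year = 9.832 * 31557600 = 3.1027432e+08 s. Combine: 3.4621302e+16 m / 3.1027432e+08 s = 1.1158288e+08 m/s. Result: 1.1158288e+08 m/s ≈ 1.116e+08 m/s (4 s.f.).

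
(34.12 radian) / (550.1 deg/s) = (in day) 4.113e-05. Check: 34.12 radian = 34.12 rad. 1 deg/s = 0.017453293 rad/s, so 550.1 deg/s = 550.1 * 0.017453293 = 9.6010562 rad/s. Combine: 34.12 rad / 9.6010562 rad/s = 3.5537757 s. 1 day = 86400 s, so 3.5537757 s = 3.5537757 / 86400 = 4.1131663e-05 day ≈ 4.113e-05 day (4 s.f.).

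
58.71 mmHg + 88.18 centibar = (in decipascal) 1 mmHg = 133.32237 Pa, so 58.71 mmHg = 58.71 * 133.32237 = 7827.3562 Pa. 1 centibar = 1000 Pa, so 88.18 centibar = 88.18 * 1000 = 88180 Pa. Sum: 7827.3562 + 88180 = 96007.356 Pa. 1 decipascal = 0.1 Pa, so 96007.356 Pa = 96007.356 / 0.1 = 960073.56 decipascal ≈ 9.601e+05 decipascal (4 s.f.). Final answer: 9.601e+05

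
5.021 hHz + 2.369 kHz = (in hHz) 1 hHz = 100 Hz, so 5.021 hHz = 5.021 * 100 = 502.1 Hz. 1 kHz = 1000 Hz, so 2.369 kHz = 2.369 * 1000 = 2369 Hz. Sum: 502.1 + 2369 = 2871.1 Hz. 1 hHz = 100 Hz, so 2871.1 Hz = 2871.1 / 100 = 28.711 hHz ≈ 28.71 hHz (4 s.f.). Final answer: 28.71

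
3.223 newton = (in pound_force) 3.223 newton = 3.223 N. 1 pound_force = 4.4482216 N, so 3.223 N = 3.223 / 4.4482216 = 0.72455922 pound_force ≈ 0.7246 pound_force (4 s.f.). Final answer: 0.7246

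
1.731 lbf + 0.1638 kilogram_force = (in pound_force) 1 lbf = 4.4482216 N, so 1.731 lbf = 1.731 * 4.4482216 = 7.6998716 N. 1 kilogram_force = 9.80665 N, so 0.1638 kilogram_force = 0.1638 * 9.80665 = 1.6063293 N. Sum: 7.6998716 + 1.6063293 = 9.3062009 N. 1 pound_force = 4.4482216 N, so 9.3062009 N = 9.3062009 / 4.4482216 = 2.0921172 pound_force ≈ 2.092 pound_force (4 s.f.). Final answer: 2.092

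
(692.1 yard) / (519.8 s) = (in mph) 2.723. Check: 1 yard = 0.9144 m, so 692.1 yard = 692.1 * 0.9144 = 632.85624 m. 519.8 s is already in s. Combine: 632.85624 m / 519.8 s = 1.2174995 m/s. 1 mph = 0.44704 m/s, so 1.2174995 m/s = 1.2174995 / 0.44704 = 2.7234688 mph ≈ 2.723 mph (4 s.f.).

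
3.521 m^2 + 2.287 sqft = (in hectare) 3.521 m^2 is already in m^2. 1 sqft = 0.09290304 m^2, so 2.287 sqft = 2.287 * 0.09290304 = 0.21246925 m^2. Sum: 3.521 + 0.21246925 = 3.7334693 m^2. 1 hectare = 10000 m^2, so 3.7334693 m^2 = 3.7334693 / 10000 = 0.00037334693 hectare ≈ 0.0003733 hectare (4 s.f.). Final answer: 0.0003733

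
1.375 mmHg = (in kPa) 1 mmHg = 133.32237 Pa, so 1.375 mmHg = 1.375 * 133.32237 = 183.31826 Pa. 1 kPa = 1000 Pa, so 183.31826 Pa = 183.31826 / 1000 = 0.18331826 kPa ≈ 0.1833 kPa (4 s.f.). Final answer: 0.1833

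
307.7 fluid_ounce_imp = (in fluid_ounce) 1 fluid_ounce_imp = 2.8413063e-05 m^3, so 307.7 fluid_ounce_imp = 307.7 * 2.8413063e-05 = 0.0087426993 m^3. 1 fluid_ounce = 2.957353e-05 m^3, so 0.0087426993 m^3 = 0.0087426993 / 2.957353e-05 = 295.62583 fluid_ounce ≈ 295.6 fluid_ounce (4 s.f.). Final answer: 295.6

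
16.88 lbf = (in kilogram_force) 1 lbf = 4.4482216 N, so 16.88 lbf = 16.88 * 4.4482216 = 75.085981 N. 1 kilogram_force = 9.80665 N, so 75.085981 N = 75.085981 / 9.80665 = 7.6566392 kilogram_force ≈ 7.657 kilogram_force (4 s.f.). Final answer: 7.657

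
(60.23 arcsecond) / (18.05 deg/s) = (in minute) 1 arcsecond = 4.8481368e-06 rad, so 60.23 arcsecond = 60.23 * 4.8481368e-06 = 0.00029200328 rad. 1 deg/s = 0.017453293 rad/s, so 18.05 deg/s = 18.05 * 0.017453293 = 0.31503193 rad/s. Combine: 0.00029200328 rad / 0.31503193 rad/s = 0.00092690058 s. 1 minute = 60 s, so 0.00092690058 s = 0.00092690058 / 60 = 1.5448343e-05 minute ≈ 1.545e-05 minute (4 s.f.). Final answer: 1.545e-05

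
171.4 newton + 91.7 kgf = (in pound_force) 171.4 newton = 171.4 N. 1 kgf = 9.80665 N, so 91.7 kgf = 91.7 * 9.80665 = 899.26981 N. Sum: 171.4 + 899.26981 = 1070.6698 N. 1 pound_force = 4.4482216 N, so 1070.6698 N = 1070.6698 / 4.4482216 = 240.69615 pound_force ≈ 240.7 pound_force (4 s.f.). Final answer: 240.7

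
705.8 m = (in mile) 0.4386. Check: 1 mile = 1609.344 m, so 705.8 m = 705.8 / 1609.344 = 0.43856379 mile ≈ 0.4386 mile (4 s.f.).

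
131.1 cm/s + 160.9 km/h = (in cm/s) 1 cm/s = 0.01 m/s, so 131.1 cm/s = 131.1 * 0.01 = 1.311 m/s. 1 km/h = 0.27777778 m/s, so 160.9 km/h = 160.9 * 0.27777778 = 44.694444 m/s. Sum: 1.311 + 44.694444 = 46.005444 m/s. 1 cm/s = 0.01 m/s, so 46.005444 m/s = 46.005444 / 0.01 = 4600.5444 cm/s ≈ 4601 cm/s (4 s.f.). Final answer: 4601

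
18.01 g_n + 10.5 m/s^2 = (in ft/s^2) 1 g_n = 9.80665 m/s^2, so 18.01 g_n = 18.01 * 9.80665 = 176.61777 m/s^2. 10.5 m/s^2 is already in m/s^2. Sum: 176.61777 + 10.5 = 187.11777 m/s^2. 1 ft/s^2 = 0.3048 m/s^2, so 187.11777 m/s^2 = 187.11777 / 0.3048 = 613.90343 ft/s^2 ≈ 613.9 ft/s^2 (4 s.f.). Final answer: 613.9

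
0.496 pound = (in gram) 1 pound = 0.45359237 kg, so 0.496 pound = 0.496 * 0.45359237 = 0.22498182 kg. 1 gram = 0.001 kg, so 0.22498182 kg = 0.22498182 / 0.001 = 224.98182 gram ≈ 225 gram (4 s.f.). Final answer: 225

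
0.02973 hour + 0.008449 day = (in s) 837. Check: 1 hour = 3600 s, so 0.02973 hour = 0.02973 * 3600 = 107.028 s. 1 day = 86400 s, so 0.008449 day = 0.008449 * 86400 = 729.9936 s. Sum: 107.028 + 729.9936 = 837.0216 s. Result: 837.0216 s ≈ 837 s (4 s.f.).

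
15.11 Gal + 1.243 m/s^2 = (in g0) 1 Gal = 0.01 m/s^2, so 15.11 Gal = 15.11 * 0.01 = 0.1511 m/s^2. 1.243 m/s^2 is already in m/s^2. Sum: 0.1511 + 1.243 = 1.3941 m/s^2. 1 g0 = 9.80665 m/s^2, so 1.3941 m/s^2 = 1.3941 / 9.80665 = 0.14215864 g0 ≈ 0.1422 g0 (4 s.f.). Final answer: 0.1422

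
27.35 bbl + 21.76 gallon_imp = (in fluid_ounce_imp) 1.565e+05. Check: 1 bbl = 0.15898729 m^3, so 27.35 bbl = 27.35 * 0.15898729 = 4.3483025 m^3. 1 gallon_imp = 0.00454609 m^3, so 21.76 gallon_imp = 21.76 * 0.00454609 = 0.098922918 m^3. Sum: 4.3483025 + 0.098922918 = 4.4472254 m^3. 1 fluid_ounce_imp = 2.8413063e-05 m^3, so 4.4472254 m^3 = 4.4472254 / 2.8413063e-05 = 156520.45 fluid_ounce_imp ≈ 1.565e+05 fluid_ounce_imp (4 s.f.).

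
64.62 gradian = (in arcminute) 3489. Check: 1 gradian = 0.015707963 rad, so 64.62 gradian = 64.62 * 0.015707963 = 1.0150486 rad. 1 arcminute = 0.00029088821 rad, so 1.0150486 rad = 1.0150486 / 0.00029088821 = 3489.48 arcminute ≈ 3489 arcminute (4 s.f.).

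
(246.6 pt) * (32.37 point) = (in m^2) 0.0009934. Check: 1 pt = 0.00035277778 m, so 246.6 pt = 246.6 * 0.00035277778 = 0.086995 m. 1 point = 0.00035277778 m, so 32.37 point = 32.37 * 0.00035277778 = 0.011419417 m. Combine: 0.086995 m * 0.011419417 m = 0.00099343215 m^2. Result: 0.00099343215 m^2 ≈ 0.0009934 m^2 (4 s.f.).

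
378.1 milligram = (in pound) 1 milligram = 1e-06 kg, so 378.1 milligram = 378.1 * 1e-06 = 0.0003781 kg. 1 pound = 0.45359237 kg, so 0.0003781 kg = 0.0003781 / 0.45359237 = 0.00083356781 pound ≈ 0.0008336 pound (4 s.f.). Final answer: 0.0008336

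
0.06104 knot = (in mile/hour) 0.07024. Check: 1 knot = 0.51444444 m/s, so 0.06104 knot = 0.06104 * 0.51444444 = 0.031401689 m/s. 1 mile/hour = 0.44704 m/s, so 0.031401689 m/s = 0.031401689 / 0.44704 = 0.070243578 mile/hour ≈ 0.07024 mile/hour (4 s.f.).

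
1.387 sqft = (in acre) 1 sqft = 0.09290304 m^2, so 1.387 sqft = 1.387 * 0.09290304 = 0.12885652 m^2. 1 acre = 4046.8564 m^2, so 0.12885652 m^2 = 0.12885652 / 4046.8564 = 3.1841139e-05 acre ≈ 3.184e-05 acre (4 s.f.). Final answer: 3.184e-05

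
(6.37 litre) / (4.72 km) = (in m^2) 1 litre = 0.001 m^3, so 6.37 litre = 6.37 * 0.001 = 0.00637 m^3. 1 km = 1000 m, so 4.72 km = 4.72 * 1000 = 4720 m. Combine: 0.00637 m^3 / 4720 m = 1.3495763e-06 m^2. Result: 1.3495763e-06 m^2 ≈ 1.35e-06 m^2 (4 s.f.). Final answer: 1.35e-06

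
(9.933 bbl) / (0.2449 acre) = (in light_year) 1.684e-19. Check: 1 bbl = 0.15898729 m^3, so 9.933 bbl = 9.933 * 0.15898729 = 1.5792208 m^3. 1 acre = 4046.8564 m^2, so 0.2449 acre = 0.2449 * 4046.8564 = 991.07514 m^2. Combine: 1.5792208 m^3 / 991.07514 m^2 = 0.0015934421 m. 1 light_year = 9.4607305e+15 m, so 0.0015934421 m = 0.0015934421 / 9.4607305e+15 = 1.6842696e-19 light_year ≈ 1.684e-19 light_year (4 s.f.).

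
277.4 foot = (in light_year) 1 foot = 0.3048 m, so 277.4 foot = 277.4 * 0.3048 = 84.55152 m. 1 light_year = 9.4607305e+15 m, so 84.55152 m = 84.55152 / 9.4607305e+15 = 8.9371027e-15 light_year ≈ 8.937e-15 light_year (4 s.f.). Final answer: 8.937e-15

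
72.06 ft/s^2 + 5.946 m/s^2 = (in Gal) 2791. Check: 1 ft/s^2 = 0.3048 m/s^2, so 72.06 ft/s^2 = 72.06 * 0.3048 = 21.963888 m/s^2. 5.946 m/s^2 is already in m/s^2. Sum: 21.963888 + 5.946 = 27.909888 m/s^2. 1 Gal = 0.01 m/s^2, so 27.909888 m/s^2 = 27.909888 / 0.01 = 2790.9888 Gal ≈ 2791 Gal (4 s.f.).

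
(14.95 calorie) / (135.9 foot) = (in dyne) 1 calorie = 4.184 J, so 14.95 calorie = 14.95 * 4.184 = 62.5508 J. 1 foot = 0.3048 m, so 135.9 foot = 135.9 * 0.3048 = 41.42232 m. Combine: 62.5508 J / 41.42232 m = 1.5100748 N. 1 dyne = 1e-05 N, so 1.5100748 N = 1.5100748 / 1e-05 = 151007.48 dyne ≈ 1.51e+05 dyne (4 s.f.). Final answer: 1.51e+05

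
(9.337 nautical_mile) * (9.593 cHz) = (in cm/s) 1 nautical_mile = 1852 m, so 9.337 nautical_mile = 9.337 * 1852 = 17292.124 m. 1 cHz = 0.01 Hz, so 9.593 cHz = 9.593 * 0.01 = 0.09593 Hz. Combine: 17292.124 m * 0.09593 Hz = 1658.8335 m/s. 1 cm/s = 0.01 m/s, so 1658.8335 m/s = 1658.8335 / 0.01 = 165883.35 cm/s ≈ 1.659e+05 cm/s (4 s.f.). Final answer: 1.659e+05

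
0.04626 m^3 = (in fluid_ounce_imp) 1 fluid_ounce_imp = 2.8413063e-05 m^3, so 0.04626 m^3 = 0.04626 / 2.8413063e-05 = 1628.1244 fluid_ounce_imp ≈ 1628 fluid_ounce_imp (4 s.f.). Final answer: 1628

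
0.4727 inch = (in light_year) 1.269e-18. Check: 1 inch = 0.0254 m, so 0.4727 inch = 0.4727 * 0.0254 = 0.01200658 m. 1 light_year = 9.4607305e+15 m, so 0.01200658 m = 0.01200658 / 9.4607305e+15 = 1.2690965e-18 light_year ≈ 1.269e-18 light_year (4 s.f.).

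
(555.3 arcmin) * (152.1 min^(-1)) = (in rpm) 1 arcmin = 0.00029088821 rad, so 555.3 arcmin = 555.3 * 0.00029088821 = 0.16153022 rad. 1 min^(-1) = 0.016666667 Hz, so 152.1 min^(-1) = 152.1 * 0.016666667 = 2.535 Hz. Combine: 0.16153022 rad * 2.535 Hz = 0.40947911 rad/s. 1 rpm = 0.10471976 rad/s, so 0.40947911 rad/s = 0.40947911 / 0.10471976 = 3.9102375 rpm ≈ 3.91 rpm (4 s.f.). Final answer: 3.91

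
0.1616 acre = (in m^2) 1 acre = 4046.8564 m^2, so 0.1616 acre = 0.1616 * 4046.8564 = 653.972 m^2. Result: 653.972 m^2 ≈ 654 m^2 (4 s.f.). Final answer: 654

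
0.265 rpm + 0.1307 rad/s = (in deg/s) 9.079. Check: 1 rpm = 0.10471976 rad/s, so 0.265 rpm = 0.265 * 0.10471976 = 0.027750735 rad/s. 0.1307 rad/s is already in rad/s. Sum: 0.027750735 + 0.1307 = 0.15845074 rad/s. 1 deg/s = 0.017453293 rad/s, so 0.15845074 rad/s = 0.15845074 / 0.017453293 = 9.0785584 deg/s ≈ 9.079 deg/s (4 s.f.).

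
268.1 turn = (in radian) 1685. Check: 1 turn = 6.2831853 rad, so 268.1 turn = 268.1 * 6.2831853 = 1684.522 rad. 1684.522 rad = 1684.522 radian ≈ 1685 radian (4 s.f.).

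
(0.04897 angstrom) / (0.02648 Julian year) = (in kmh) 1 angstrom = 1e-10 m, so 0.04897 angstrom = 0.04897 * 1e-10 = 4.897e-12 m. 1 Julian year = 31557600 s, so 0.02648 Julian year = 0.02648 * 31557600 = 835645.25 s. Combine: 4.897e-12 m / 835645.25 s = 5.8601422e-18 m/s. 1 kmh = 0.27777778 m/s, so 5.8601422e-18 m/s = 5.8601422e-18 / 0.27777778 = 2.1096512e-17 kmh ≈ 2.11e-17 kmh (4 s.f.). Final answer: 2.11e-17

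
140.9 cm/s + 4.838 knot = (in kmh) 14.03. Check: 1 cm/s = 0.01 m/s, so 140.9 cm/s = 140.9 * 0.01 = 1.409 m/s. 1 knot = 0.51444444 m/s, so 4.838 knot = 4.838 * 0.51444444 = 2.4888822 m/s. Sum: 1.409 + 2.4888822 = 3.8978822 m/s. 1 kmh = 0.27777778 m/s, so 3.8978822 m/s = 3.8978822 / 0.27777778 = 14.032376 kmh ≈ 14.03 kmh (4 s.f.).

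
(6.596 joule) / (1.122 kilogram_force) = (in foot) 6.596 joule = 6.596 J. 1 kilogram_force = 9.80665 N, so 1.122 kilogram_force = 1.122 * 9.80665 = 11.003061 N. Combine: 6.596 J / 11.003061 N = 0.59946953 m. 1 foot = 0.3048 m, so 0.59946953 m = 0.59946953 / 0.3048 = 1.9667636 foot ≈ 1.967 foot (4 s.f.). Final answer: 1.967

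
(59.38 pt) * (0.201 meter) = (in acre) 1.04e-06. Check: 1 pt = 0.00035277778 m, so 59.38 pt = 59.38 * 0.00035277778 = 0.020947944 m. 0.201 meter = 0.201 m. Combine: 0.020947944 m * 0.201 m = 0.0042105368 m^2. 1 acre = 4046.8564 m^2, so 0.0042105368 m^2 = 0.0042105368 / 4046.8564 = 1.0404463e-06 acre ≈ 1.04e-06 acre (4 s.f.).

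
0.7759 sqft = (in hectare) 1 sqft = 0.09290304 m^2, so 0.7759 sqft = 0.7759 * 0.09290304 = 0.072083469 m^2. 1 hectare = 10000 m^2, so 0.072083469 m^2 = 0.072083469 / 10000 = 7.2083469e-06 hectare ≈ 7.208e-06 hectare (4 s.f.). Final answer: 7.208e-06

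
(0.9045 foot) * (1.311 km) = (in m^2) 361.4. Check: 1 foot = 0.3048 m, so 0.9045 foot = 0.9045 * 0.3048 = 0.2756916 m. 1 km = 1000 m, so 1.311 km = 1.311 * 1000 = 1311 m. Combine: 0.2756916 m * 1311 m = 361.43169 m^2. Result: 361.43169 m^2 ≈ 361.4 m^2 (4 s.f.).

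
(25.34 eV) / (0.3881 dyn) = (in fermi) 1 eV = 1.6021766e-19 J, so 25.34 eV = 25.34 * 1.6021766e-19 = 4.0599156e-18 J. 1 dyn = 1e-05 N, so 0.3881 dyn = 0.3881 * 1e-05 = 3.881e-06 N. Combine: 4.0599156e-18 J / 3.881e-06 N = 1.0461004e-12 m. 1 fermi = 1e-15 m, so 1.0461004e-12 m = 1.0461004e-12 / 1e-15 = 1046.1004 fermi ≈ 1046 fermi (4 s.f.). Final answer: 1046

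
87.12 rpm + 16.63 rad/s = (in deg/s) 1476. Check: 1 rpm = 0.10471976 rad/s, so 87.12 rpm = 87.12 * 0.10471976 = 9.1231851 rad/s. 16.63 rad/s is already in rad/s. Sum: 9.1231851 + 16.63 = 25.753185 rad/s. 1 deg/s = 0.017453293 rad/s, so 25.753185 rad/s = 25.753185 / 0.017453293 = 1475.5488 deg/s ≈ 1476 deg/s (4 s.f.).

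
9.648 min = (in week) 1 min = 60 s, so 9.648 min = 9.648 * 60 = 578.88 s. 1 week = 604800 s, so 578.88 s = 578.88 / 604800 = 0.00095714286 week ≈ 0.0009571 week (4 s.f.). Final answer: 0.0009571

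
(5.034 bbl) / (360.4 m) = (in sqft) 1 bbl = 0.15898729 m^3, so 5.034 bbl = 5.034 * 0.15898729 = 0.80034204 m^3. 360.4 m is already in m. Combine: 0.80034204 m^3 / 360.4 m = 0.0022207049 m^2. 1 sqft = 0.09290304 m^2, so 0.0022207049 m^2 = 0.0022207049 / 0.09290304 = 0.023903469 sqft ≈ 0.0239 sqft (4 s.f.). Final answer: 0.0239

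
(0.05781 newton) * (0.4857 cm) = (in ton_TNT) 0.05781 newton = 0.05781 N. 1 cm = 0.01 m, so 0.4857 cm = 0.4857 * 0.01 = 0.004857 m. Combine: 0.05781 N * 0.004857 m = 0.00028078317 J. 1 ton_TNT = 4.184e+09 J, so 0.00028078317 J = 0.00028078317 / 4.184e+09 = 6.7108788e-14 ton_TNT ≈ 6.711e-14 ton_TNT (4 s.f.). Final answer: 6.711e-14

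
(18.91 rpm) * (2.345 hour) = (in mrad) 1.672e+07. Check: 1 rpm = 0.10471976 rad/s, so 18.91 rpm = 18.91 * 0.10471976 = 1.9802506 rad/s. 1 hour = 3600 s, so 2.345 hour = 2.345 * 3600 = 8442 s. Combine: 1.9802506 rad/s * 8442 s = 16717.275 rad. 1 mrad = 0.001 rad, so 16717.275 rad = 16717.275 / 0.001 = 16717275 mrad ≈ 1.672e+07 mrad (4 s.f.).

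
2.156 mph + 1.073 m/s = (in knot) 3.959. Check: 1 mph = 0.44704 m/s, so 2.156 mph = 2.156 * 0.44704 = 0.96381824 m/s. 1.073 m/s is already in m/s. Sum: 0.96381824 + 1.073 = 2.0368182 m/s. 1 knot = 0.51444444 m/s, so 2.0368182 m/s = 2.0368182 / 0.51444444 = 3.9592579 knot ≈ 3.959 knot (4 s.f.).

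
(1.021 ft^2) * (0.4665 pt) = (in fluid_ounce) 1 ft^2 = 0.09290304 m^2, so 1.021 ft^2 = 1.021 * 0.09290304 = 0.094854004 m^2. 1 pt = 0.00035277778 m, so 0.4665 pt = 0.4665 * 0.00035277778 = 0.00016457083 m. Combine: 0.094854004 m^2 * 0.00016457083 m = 1.5610202e-05 m^3. 1 fluid_ounce = 2.957353e-05 m^3, so 1.5610202e-05 m^3 = 1.5610202e-05 / 2.957353e-05 = 0.52784374 fluid_ounce ≈ 0.5278 fluid_ounce (4 s.f.). Final answer: 0.5278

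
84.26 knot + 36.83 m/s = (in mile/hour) 1 knot = 0.51444444 m/s, so 84.26 knot = 84.26 * 0.51444444 = 43.347089 m/s. 36.83 m/s is already in m/s. Sum: 43.347089 + 36.83 = 80.177089 m/s. 1 mile/hour = 0.44704 m/s, so 80.177089 m/s = 80.177089 / 0.44704 = 179.35104 mile/hour ≈ 179.4 mile/hour (4 s.f.). Final answer: 179.4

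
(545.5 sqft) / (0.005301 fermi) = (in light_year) 1011. Check: 1 sqft = 0.09290304 m^2, so 545.5 sqft = 545.5 * 0.09290304 = 50.678608 m^2. 1 fermi = 1e-15 m, so 0.005301 fermi = 0.005301 * 1e-15 = 5.301e-18 m. Combine: 50.678608 m^2 / 5.301e-18 m = 9.5601978e+18 m. 1 light_year = 9.4607305e+15 m, so 9.5601978e+18 m = 9.5601978e+18 / 9.4607305e+15 = 1010.5137 light_year ≈ 1011 light_year (4 s.f.).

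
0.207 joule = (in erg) 0.207 joule = 0.207 J. 1 erg = 1e-07 J, so 0.207 J = 0.207 / 1e-07 = 2070000 erg ≈ 2.07e+06 erg (4 s.f.). Final answer: 2.07e+06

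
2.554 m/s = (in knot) 4.965. Check: 1 knot = 0.51444444 m/s, so 2.554 m/s = 2.554 / 0.51444444 = 4.9645788 knot ≈ 4.965 knot (4 s.f.).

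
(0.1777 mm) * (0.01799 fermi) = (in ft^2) 3.441e-20. Check: 1 mm = 0.001 m, so 0.1777 mm = 0.1777 * 0.001 = 0.0001777 m. 1 fermi = 1e-15 m, so 0.01799 fermi = 0.01799 * 1e-15 = 1.799e-17 m. Combine: 0.0001777 m * 1.799e-17 m = 3.196823e-21 m^2. 1 ft^2 = 0.09290304 m^2, so 3.196823e-21 m^2 = 3.196823e-21 / 0.09290304 = 3.4410316e-20 ft^2 ≈ 3.441e-20 ft^2 (4 s.f.).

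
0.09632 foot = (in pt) 1 foot = 0.3048 m, so 0.09632 foot = 0.09632 * 0.3048 = 0.029358336 m. 1 pt = 0.00035277778 m, so 0.029358336 m = 0.029358336 / 0.00035277778 = 83.22048 pt ≈ 83.22 pt (4 s.f.). Final answer: 83.22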